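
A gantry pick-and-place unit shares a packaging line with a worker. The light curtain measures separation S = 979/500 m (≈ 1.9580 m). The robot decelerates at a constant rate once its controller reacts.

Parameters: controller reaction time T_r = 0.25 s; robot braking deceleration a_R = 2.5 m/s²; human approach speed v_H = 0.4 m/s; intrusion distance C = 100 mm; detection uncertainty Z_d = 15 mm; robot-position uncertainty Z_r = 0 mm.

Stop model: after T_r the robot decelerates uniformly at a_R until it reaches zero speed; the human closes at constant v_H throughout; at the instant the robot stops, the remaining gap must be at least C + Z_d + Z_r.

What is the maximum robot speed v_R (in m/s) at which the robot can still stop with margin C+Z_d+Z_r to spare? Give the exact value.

collect terms ⇒ (1/5)·v_R² + (41/100)·v_R + (-1743/1000) = 0
  disc = (41/100)² − 4·(1/5)·(-1743/1000) = 25/16 ; √disc = 5/4
  v_R = (−(41/100) + 5/4) / (2·(1/5)) = 21/10 m/s
check:
braking lasts T_s = (21/10)/(5/2) = 0.8400 s
robot covers v_R·T_r = 2.1000·0.2500 = 0.5250 m before braking
braking distance = 2.1000²/(2·2.5000) = 0.8820 m
person approaches 0.4000·(0.2500+0.8400) = 0.4360 m
margins: 0.1000+0.0150+0.0000 = 0.1150 m
sum ≈ 0.5250+0.8820+0.4360+0.1150 ≈ 1.9580 m = S ✓

v_R_max = 21/10 m/s = 2.1000 m/s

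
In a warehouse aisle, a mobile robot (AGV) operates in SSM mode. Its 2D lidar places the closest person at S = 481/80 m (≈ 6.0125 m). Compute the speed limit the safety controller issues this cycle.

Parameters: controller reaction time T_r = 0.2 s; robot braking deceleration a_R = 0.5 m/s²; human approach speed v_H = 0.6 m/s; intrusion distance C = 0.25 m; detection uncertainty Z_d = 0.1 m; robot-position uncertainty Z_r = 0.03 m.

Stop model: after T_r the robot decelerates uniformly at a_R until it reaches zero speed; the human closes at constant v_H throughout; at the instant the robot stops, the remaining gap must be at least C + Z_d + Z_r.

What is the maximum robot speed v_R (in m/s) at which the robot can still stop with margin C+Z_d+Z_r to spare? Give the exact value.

v_R_max = 7/4 m/s = 1.7500 m/s

quadratic (1)·v² + (7/5)·v + (-441/80) = 0
  disc = (7/5)² − 4·(1)·(-441/80) = 2401/100 ; √disc = 49/10
  v_R = (−(7/5) + 49/10) / (2·(1)) = 7/4 m/s
check:
braking lasts T_s = (7/4)/(1/2) = 3.5000 s
robot covers v_R·T_r = 1.7500·0.2000 = 0.3500 m before braking
braking distance = 1.7500²/(2·0.5000) = 3.0625 m
human closes 0.6000·3.7000 = 2.2200 m
C+Z_d+Z_r = 0.2500+0.1000+0.0300 = 0.3800 m
sum ≈ 0.3500+3.0625+2.2200+0.3800 ≈ 6.0125 m = S ✓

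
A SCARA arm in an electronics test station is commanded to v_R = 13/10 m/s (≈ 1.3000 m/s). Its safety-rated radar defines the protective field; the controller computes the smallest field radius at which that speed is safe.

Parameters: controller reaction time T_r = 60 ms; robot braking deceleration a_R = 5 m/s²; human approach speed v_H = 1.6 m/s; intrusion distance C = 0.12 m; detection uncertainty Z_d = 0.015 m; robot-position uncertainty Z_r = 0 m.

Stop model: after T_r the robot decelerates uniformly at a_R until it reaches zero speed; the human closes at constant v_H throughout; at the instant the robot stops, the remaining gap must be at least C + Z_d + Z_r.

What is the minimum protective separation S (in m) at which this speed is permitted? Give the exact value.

S_min = 447/500 m = 0.8940 m

T_s = v_R/a_R = (13/10)/5 = 0.2600 s
robot in T_r: 1.3000·0.0600 = 0.0780 m
robot under decel: 1.3000²/(2·5.0000) = 0.1690 m
human closes 1.6000·0.3200 = 0.5120 m
C+Z_d+Z_r = 0.1200+0.0150+0.0000 = 0.1350 m
S_min ≈ 0.0780+0.1690+0.5120+0.1350  ⇒  S_min = 447/500 m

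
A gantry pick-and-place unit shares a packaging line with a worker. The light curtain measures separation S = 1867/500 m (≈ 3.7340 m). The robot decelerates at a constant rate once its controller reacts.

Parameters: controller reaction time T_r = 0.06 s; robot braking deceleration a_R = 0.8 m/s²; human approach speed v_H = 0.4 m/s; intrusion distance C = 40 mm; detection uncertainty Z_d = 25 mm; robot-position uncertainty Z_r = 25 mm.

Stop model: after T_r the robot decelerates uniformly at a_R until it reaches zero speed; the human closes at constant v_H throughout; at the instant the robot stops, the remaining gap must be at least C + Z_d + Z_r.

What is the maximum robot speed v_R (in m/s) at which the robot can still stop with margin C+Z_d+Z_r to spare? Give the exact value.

quadratic (5/8)·v² + (14/25)·v + (-181/50) = 0
  disc = (14/25)² − 4·(5/8)·(-181/50) = 23409/2500 ; √disc = 153/50
  v_R = (−(14/25) + 153/50) / (2·(5/8)) = 2 m/s
check:
stop time T_s = 2/(4/5) = 2.5000 s
reaction-phase robot travel = 2.0000·0.0600 = 0.1200 m
braking distance = 2.0000²/(2·0.8000) = 2.5000 m
human over T_r+T_s: 0.4000·(0.0600+2.5000) = 1.0240 m
margins: 0.0400+0.0250+0.0250 = 0.0900 m
sum ≈ 0.1200+2.5000+1.0240+0.0900 ≈ 3.7340 m = S ✓

v_R_max = 2 m/s = 2.0000 m/s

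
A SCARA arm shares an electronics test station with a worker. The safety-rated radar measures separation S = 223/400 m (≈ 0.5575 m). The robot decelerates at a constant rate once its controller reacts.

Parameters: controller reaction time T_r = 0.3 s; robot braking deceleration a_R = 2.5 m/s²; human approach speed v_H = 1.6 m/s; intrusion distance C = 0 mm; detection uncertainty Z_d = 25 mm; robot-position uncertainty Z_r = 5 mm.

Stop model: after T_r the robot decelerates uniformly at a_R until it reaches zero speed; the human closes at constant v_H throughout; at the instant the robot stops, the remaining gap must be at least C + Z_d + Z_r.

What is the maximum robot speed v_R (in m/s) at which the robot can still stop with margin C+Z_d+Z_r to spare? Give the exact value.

v_R_max = 1/20 m/s = 0.0500 m/s

collect terms ⇒ (1/5)·v_R² + (47/50)·v_R + (-19/400) = 0
  disc = (47/50)² − 4·(1/5)·(-19/400) = 576/625 ; √disc = 24/25
  v_R = (−(47/50) + 24/25) / (2·(1/5)) = 1/20 m/s
check:
stop time T_s = (1/20)/(5/2) = 0.0200 s
reaction-phase robot travel = 0.0500·0.3000 = 0.0150 m
robot under decel: 0.0500²/(2·2.5000) = 0.0005 m
person approaches 1.6000·(0.3000+0.0200) = 0.5120 m
residual clearance needed = 0.0000+0.0250+0.0050 = 0.0300 m
sum ≈ 0.0150+0.0005+0.5120+0.0300 ≈ 0.5575 m = S ✓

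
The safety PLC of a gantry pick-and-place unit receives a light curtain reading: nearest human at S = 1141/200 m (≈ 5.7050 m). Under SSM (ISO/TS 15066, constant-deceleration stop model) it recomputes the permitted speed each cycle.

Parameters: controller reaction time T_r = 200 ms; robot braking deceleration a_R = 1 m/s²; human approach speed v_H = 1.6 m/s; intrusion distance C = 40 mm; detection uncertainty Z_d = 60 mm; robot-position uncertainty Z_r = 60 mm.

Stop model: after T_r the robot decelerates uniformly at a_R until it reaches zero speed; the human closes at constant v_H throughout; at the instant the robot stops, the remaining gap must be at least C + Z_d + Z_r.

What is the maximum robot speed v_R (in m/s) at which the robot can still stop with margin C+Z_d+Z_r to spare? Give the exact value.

v_R_max = 19/10 m/s = 1.9000 m/s

at the boundary: (1/2)·v² + (9/5)·v + (-209/40) = 0
  disc = (9/5)² − 4·(1/2)·(-209/40) = 1369/100 ; √disc = 37/10
  v_R = (−(9/5) + 37/10) / (2·(1/2)) = 19/10 m/s
check:
stop time T_s = (19/10)/1 = 1.9000 s
reaction-phase robot travel = 1.9000·0.2000 = 0.3800 m
braking distance = 1.9000²/(2·1.0000) = 1.8050 m
person approaches 1.6000·(0.2000+1.9000) = 3.3600 m
residual clearance needed = 0.0400+0.0600+0.0600 = 0.1600 m
sum ≈ 0.3800+1.8050+3.3600+0.1600 ≈ 5.7050 m = S ✓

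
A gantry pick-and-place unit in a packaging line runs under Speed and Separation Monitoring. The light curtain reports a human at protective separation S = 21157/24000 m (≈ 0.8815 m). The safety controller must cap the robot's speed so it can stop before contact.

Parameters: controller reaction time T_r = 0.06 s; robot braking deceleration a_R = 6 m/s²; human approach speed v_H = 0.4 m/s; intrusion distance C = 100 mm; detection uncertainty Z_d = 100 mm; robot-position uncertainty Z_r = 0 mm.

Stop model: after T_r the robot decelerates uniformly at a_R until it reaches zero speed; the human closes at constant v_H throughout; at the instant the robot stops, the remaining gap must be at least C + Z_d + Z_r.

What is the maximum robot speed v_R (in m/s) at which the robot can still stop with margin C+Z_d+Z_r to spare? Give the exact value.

collect terms ⇒ (1/12)·v_R² + (19/150)·v_R + (-15781/24000) = 0
  disc = (19/150)² − 4·(1/12)·(-15781/24000) = 9409/40000 ; √disc = 97/200
  v_R = (−(19/150) + 97/200) / (2·(1/12)) = 43/20 m/s
check:
braking lasts T_s = (43/20)/6 = 0.3583 s
robot covers v_R·T_r = 2.1500·0.0600 = 0.1290 m before braking
robot under decel: 2.1500²/(2·6.0000) = 0.3852 m
human closes 0.4000·0.4183 = 0.1673 m
C+Z_d+Z_r = 0.1000+0.1000+0.0000 = 0.2000 m
sum ≈ 0.1290+0.3852+0.1673+0.2000 ≈ 0.8815 m = S ✓

v_R_max = 43/20 m/s = 2.1500 m/s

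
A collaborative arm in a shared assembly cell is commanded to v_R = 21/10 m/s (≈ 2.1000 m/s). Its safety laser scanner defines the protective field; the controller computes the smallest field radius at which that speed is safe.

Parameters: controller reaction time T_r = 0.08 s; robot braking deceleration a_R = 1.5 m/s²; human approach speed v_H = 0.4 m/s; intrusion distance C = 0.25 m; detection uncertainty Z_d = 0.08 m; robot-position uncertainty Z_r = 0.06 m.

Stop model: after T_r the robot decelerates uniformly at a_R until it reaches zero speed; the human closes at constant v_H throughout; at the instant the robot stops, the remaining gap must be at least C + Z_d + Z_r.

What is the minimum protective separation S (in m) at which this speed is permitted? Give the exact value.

stop time T_s = (21/10)/(3/2) = 1.4000 s
robot in T_r: 2.1000·0.0800 = 0.1680 m
robot covers 2.1000·1.4000 − ½·1.5000·1.4000² = 1.4700 m while stopping
human over T_r+T_s: 0.4000·(0.0800+1.4000) = 0.5920 m
residual clearance needed = 0.2500+0.0800+0.0600 = 0.3900 m
S_min ≈ 0.1680+1.4700+0.5920+0.3900  ⇒  S_min = 131/50 m

S_min = 131/50 m = 2.6200 m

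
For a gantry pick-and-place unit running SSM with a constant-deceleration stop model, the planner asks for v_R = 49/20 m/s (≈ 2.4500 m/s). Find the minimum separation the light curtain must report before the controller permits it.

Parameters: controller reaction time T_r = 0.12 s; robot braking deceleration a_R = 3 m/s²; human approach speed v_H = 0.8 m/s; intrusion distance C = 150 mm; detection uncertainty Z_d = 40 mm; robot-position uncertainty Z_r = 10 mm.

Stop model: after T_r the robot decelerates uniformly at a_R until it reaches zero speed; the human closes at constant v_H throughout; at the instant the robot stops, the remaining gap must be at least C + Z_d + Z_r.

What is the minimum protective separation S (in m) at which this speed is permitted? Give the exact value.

T_s = v_R/a_R = (49/20)/3 = 0.8167 s
robot covers v_R·T_r = 2.4500·0.1200 = 0.2940 m before braking
robot under decel: 2.4500²/(2·3.0000) = 1.0004 m
human over T_r+T_s: 0.8000·(0.1200+0.8167) = 0.7493 m
C+Z_d+Z_r = 0.1500+0.0400+0.0100 = 0.2000 m
S_min ≈ 0.2940+1.0004+0.7493+0.2000  ⇒  S_min = 359/160 m

S_min = 359/160 m = 2.2437 m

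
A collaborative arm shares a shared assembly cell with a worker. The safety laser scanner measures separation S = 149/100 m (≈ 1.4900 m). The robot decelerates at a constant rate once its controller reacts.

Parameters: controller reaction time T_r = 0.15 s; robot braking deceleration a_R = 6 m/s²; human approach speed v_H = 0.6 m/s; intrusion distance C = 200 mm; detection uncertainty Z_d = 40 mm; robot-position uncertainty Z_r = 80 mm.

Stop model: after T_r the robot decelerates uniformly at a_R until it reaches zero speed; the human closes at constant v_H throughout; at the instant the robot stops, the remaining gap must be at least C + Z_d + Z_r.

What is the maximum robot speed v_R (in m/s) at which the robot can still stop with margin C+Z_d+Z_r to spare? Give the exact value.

v_R_max = 12/5 m/s = 2.4000 m/s

collect terms ⇒ (1/12)·v_R² + (1/4)·v_R + (-27/25) = 0
  disc = (1/4)² − 4·(1/12)·(-27/25) = 169/400 ; √disc = 13/20
  v_R = (−(1/4) + 13/20) / (2·(1/12)) = 12/5 m/s
check:
stop time T_s = (12/5)/6 = 0.4000 s
robot in T_r: 2.4000·0.1500 = 0.3600 m
braking distance = 2.4000²/(2·6.0000) = 0.4800 m
person approaches 0.6000·(0.1500+0.4000) = 0.3300 m
margins: 0.2000+0.0400+0.0800 = 0.3200 m
sum ≈ 0.3600+0.4800+0.3300+0.3200 ≈ 1.4900 m = S ✓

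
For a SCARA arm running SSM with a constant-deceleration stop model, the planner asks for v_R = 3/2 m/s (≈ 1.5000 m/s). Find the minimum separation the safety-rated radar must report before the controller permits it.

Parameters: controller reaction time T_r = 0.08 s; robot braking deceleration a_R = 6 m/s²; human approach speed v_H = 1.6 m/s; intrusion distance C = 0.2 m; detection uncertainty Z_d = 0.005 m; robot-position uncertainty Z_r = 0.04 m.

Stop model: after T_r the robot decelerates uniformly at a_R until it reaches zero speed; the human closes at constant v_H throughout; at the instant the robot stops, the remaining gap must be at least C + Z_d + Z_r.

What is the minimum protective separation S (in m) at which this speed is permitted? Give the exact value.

S_min = 2161/2000 m = 1.0805 m

stop time T_s = (3/2)/6 = 0.2500 s
reaction-phase robot travel = 1.5000·0.0800 = 0.1200 m
robot covers 1.5000·0.2500 − ½·6.0000·0.2500² = 0.1875 m while stopping
person approaches 1.6000·(0.0800+0.2500) = 0.5280 m
C+Z_d+Z_r = 0.2000+0.0050+0.0400 = 0.2450 m
S_min ≈ 0.1200+0.1875+0.5280+0.2450  ⇒  S_min = 2161/2000 m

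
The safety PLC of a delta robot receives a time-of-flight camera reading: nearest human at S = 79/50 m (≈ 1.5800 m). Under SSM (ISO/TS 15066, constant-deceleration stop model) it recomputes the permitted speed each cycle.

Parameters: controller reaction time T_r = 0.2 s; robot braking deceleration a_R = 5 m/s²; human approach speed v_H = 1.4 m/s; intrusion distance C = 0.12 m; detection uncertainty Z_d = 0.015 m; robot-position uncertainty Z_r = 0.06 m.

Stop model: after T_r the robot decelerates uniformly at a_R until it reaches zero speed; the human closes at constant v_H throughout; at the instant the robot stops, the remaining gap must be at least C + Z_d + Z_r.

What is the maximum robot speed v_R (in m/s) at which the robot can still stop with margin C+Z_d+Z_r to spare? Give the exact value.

quadratic (1/10)·v² + (12/25)·v + (-221/200) = 0
  disc = (12/25)² − 4·(1/10)·(-221/200) = 1681/2500 ; √disc = 41/50
  v_R = (−(12/25) + 41/50) / (2·(1/10)) = 17/10 m/s
check:
stop time T_s = (17/10)/5 = 0.3400 s
robot covers v_R·T_r = 1.7000·0.2000 = 0.3400 m before braking
robot covers 1.7000·0.3400 − ½·5.0000·0.3400² = 0.2890 m while stopping
human closes 1.4000·0.5400 = 0.7560 m
residual clearance needed = 0.1200+0.0150+0.0600 = 0.1950 m
sum ≈ 0.3400+0.2890+0.7560+0.1950 ≈ 1.5800 m = S ✓

v_R_max = 17/10 m/s = 1.7000 m/s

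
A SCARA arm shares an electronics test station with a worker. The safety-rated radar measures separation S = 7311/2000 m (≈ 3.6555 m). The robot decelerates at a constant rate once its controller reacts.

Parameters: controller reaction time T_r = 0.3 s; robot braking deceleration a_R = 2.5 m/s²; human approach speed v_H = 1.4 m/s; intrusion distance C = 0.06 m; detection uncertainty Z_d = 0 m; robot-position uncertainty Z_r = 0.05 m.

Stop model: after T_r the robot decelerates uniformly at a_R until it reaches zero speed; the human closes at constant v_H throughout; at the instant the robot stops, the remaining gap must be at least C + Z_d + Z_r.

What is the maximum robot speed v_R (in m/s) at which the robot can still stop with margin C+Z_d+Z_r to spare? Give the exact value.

quadratic (1/5)·v² + (43/50)·v + (-6251/2000) = 0
  disc = (43/50)² − 4·(1/5)·(-6251/2000) = 81/25 ; √disc = 9/5
  v_R = (−(43/50) + 9/5) / (2·(1/5)) = 47/20 m/s
check:
T_s = v_R/a_R = (47/20)/(5/2) = 0.9400 s
robot covers v_R·T_r = 2.3500·0.3000 = 0.7050 m before braking
robot covers 2.3500·0.9400 − ½·2.5000·0.9400² = 1.1045 m while stopping
human over T_r+T_s: 1.4000·(0.3000+0.9400) = 1.7360 m
margins: 0.0600+0.0000+0.0500 = 0.1100 m
sum ≈ 0.7050+1.1045+1.7360+0.1100 ≈ 3.6555 m = S ✓

v_R_max = 47/20 m/s = 2.3500 m/s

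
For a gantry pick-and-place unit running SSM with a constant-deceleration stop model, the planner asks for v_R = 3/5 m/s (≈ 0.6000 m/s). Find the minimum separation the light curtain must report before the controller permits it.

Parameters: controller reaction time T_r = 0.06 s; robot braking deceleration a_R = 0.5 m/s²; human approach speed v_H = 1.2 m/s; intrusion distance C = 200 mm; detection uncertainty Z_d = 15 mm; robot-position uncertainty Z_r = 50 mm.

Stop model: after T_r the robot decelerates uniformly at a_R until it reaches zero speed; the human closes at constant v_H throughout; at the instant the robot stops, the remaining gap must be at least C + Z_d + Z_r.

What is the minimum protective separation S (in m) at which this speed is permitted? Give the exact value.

braking lasts T_s = (3/5)/(1/2) = 1.2000 s
reaction-phase robot travel = 0.6000·0.0600 = 0.0360 m
robot under decel: 0.6000²/(2·0.5000) = 0.3600 m
human closes 1.2000·1.2600 = 1.5120 m
margins: 0.2000+0.0150+0.0500 = 0.2650 m
S_min ≈ 0.0360+0.3600+1.5120+0.2650  ⇒  S_min = 2173/1000 m

S_min = 2173/1000 m = 2.1730 m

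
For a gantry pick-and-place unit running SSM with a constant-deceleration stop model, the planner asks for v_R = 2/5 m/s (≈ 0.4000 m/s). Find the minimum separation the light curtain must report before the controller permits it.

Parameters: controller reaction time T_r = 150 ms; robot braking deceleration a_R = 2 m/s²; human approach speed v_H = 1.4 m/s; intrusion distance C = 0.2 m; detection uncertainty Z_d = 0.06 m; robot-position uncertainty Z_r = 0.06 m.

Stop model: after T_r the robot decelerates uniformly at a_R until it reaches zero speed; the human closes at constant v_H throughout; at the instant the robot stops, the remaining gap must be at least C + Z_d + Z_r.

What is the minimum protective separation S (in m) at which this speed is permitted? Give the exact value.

braking lasts T_s = (2/5)/2 = 0.2000 s
robot covers v_R·T_r = 0.4000·0.1500 = 0.0600 m before braking
robot covers 0.4000·0.2000 − ½·2.0000·0.2000² = 0.0400 m while stopping
human over T_r+T_s: 1.4000·(0.1500+0.2000) = 0.4900 m
residual clearance needed = 0.2000+0.0600+0.0600 = 0.3200 m
S_min ≈ 0.0600+0.0400+0.4900+0.3200  ⇒  S_min = 91/100 m

S_min = 91/100 m = 0.9100 m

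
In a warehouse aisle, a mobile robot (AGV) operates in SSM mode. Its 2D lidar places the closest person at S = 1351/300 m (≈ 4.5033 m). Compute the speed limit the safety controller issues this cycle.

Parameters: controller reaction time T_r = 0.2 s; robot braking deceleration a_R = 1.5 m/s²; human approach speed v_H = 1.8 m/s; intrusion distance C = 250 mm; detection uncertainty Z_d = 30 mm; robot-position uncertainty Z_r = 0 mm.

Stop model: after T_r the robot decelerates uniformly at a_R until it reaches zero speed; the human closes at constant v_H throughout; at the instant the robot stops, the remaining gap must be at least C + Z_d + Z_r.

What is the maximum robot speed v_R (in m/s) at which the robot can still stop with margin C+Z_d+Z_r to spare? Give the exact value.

collect terms ⇒ (1/3)·v_R² + (7/5)·v_R + (-1159/300) = 0
  disc = (7/5)² − 4·(1/3)·(-1159/300) = 64/9 ; √disc = 8/3
  v_R = (−(7/5) + 8/3) / (2·(1/3)) = 19/10 m/s
check:
braking lasts T_s = (19/10)/(3/2) = 1.2667 s
robot in T_r: 1.9000·0.2000 = 0.3800 m
braking distance = 1.9000²/(2·1.5000) = 1.2033 m
person approaches 1.8000·(0.2000+1.2667) = 2.6400 m
margins: 0.2500+0.0300+0.0000 = 0.2800 m
sum ≈ 0.3800+1.2033+2.6400+0.2800 ≈ 4.5033 m = S ✓

v_R_max = 19/10 m/s = 1.9000 m/s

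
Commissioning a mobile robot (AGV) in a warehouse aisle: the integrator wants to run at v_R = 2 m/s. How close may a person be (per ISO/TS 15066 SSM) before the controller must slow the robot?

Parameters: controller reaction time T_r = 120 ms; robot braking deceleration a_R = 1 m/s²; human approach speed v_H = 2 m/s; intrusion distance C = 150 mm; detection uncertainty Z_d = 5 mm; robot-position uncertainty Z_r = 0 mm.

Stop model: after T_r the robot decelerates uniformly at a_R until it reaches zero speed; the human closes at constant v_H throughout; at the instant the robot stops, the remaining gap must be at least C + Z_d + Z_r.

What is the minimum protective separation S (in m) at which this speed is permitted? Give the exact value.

S_min = 1327/200 m = 6.6350 m

stop time T_s = 2/1 = 2.0000 s
robot covers v_R·T_r = 2.0000·0.1200 = 0.2400 m before braking
braking distance = 2.0000²/(2·1.0000) = 2.0000 m
person approaches 2.0000·(0.1200+2.0000) = 4.2400 m
residual clearance needed = 0.1500+0.0050+0.0000 = 0.1550 m
S_min ≈ 0.2400+2.0000+4.2400+0.1550  ⇒  S_min = 1327/200 m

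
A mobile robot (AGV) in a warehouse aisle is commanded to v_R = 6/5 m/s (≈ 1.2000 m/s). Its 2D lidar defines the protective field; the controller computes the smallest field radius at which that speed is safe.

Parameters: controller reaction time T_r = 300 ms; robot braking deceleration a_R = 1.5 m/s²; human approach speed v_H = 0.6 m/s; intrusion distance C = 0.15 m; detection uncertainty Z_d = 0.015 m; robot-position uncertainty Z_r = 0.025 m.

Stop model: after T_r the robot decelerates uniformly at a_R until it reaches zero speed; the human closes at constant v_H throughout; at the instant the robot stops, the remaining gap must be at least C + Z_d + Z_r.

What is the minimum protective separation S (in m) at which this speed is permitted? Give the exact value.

stop time T_s = (6/5)/(3/2) = 0.8000 s
robot in T_r: 1.2000·0.3000 = 0.3600 m
robot covers 1.2000·0.8000 − ½·1.5000·0.8000² = 0.4800 m while stopping
human over T_r+T_s: 0.6000·(0.3000+0.8000) = 0.6600 m
margins: 0.1500+0.0150+0.0250 = 0.1900 m
S_min ≈ 0.3600+0.4800+0.6600+0.1900  ⇒  S_min = 169/100 m

S_min = 169/100 m = 1.6900 m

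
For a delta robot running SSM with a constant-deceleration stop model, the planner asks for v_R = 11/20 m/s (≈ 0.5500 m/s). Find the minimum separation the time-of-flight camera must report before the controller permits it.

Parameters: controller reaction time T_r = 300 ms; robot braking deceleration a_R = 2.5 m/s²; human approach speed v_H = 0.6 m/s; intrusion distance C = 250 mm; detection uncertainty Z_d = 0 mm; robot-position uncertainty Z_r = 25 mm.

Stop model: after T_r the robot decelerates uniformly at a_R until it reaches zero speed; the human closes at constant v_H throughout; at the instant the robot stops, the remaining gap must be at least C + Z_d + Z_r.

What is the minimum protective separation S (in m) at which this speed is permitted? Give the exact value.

S_min = 13/16 m = 0.8125 m

braking lasts T_s = (11/20)/(5/2) = 0.2200 s
robot in T_r: 0.5500·0.3000 = 0.1650 m
robot covers 0.5500·0.2200 − ½·2.5000·0.2200² = 0.0605 m while stopping
human over T_r+T_s: 0.6000·(0.3000+0.2200) = 0.3120 m
C+Z_d+Z_r = 0.2500+0.0000+0.0250 = 0.2750 m
S_min ≈ 0.1650+0.0605+0.3120+0.2750  ⇒  S_min = 13/16 m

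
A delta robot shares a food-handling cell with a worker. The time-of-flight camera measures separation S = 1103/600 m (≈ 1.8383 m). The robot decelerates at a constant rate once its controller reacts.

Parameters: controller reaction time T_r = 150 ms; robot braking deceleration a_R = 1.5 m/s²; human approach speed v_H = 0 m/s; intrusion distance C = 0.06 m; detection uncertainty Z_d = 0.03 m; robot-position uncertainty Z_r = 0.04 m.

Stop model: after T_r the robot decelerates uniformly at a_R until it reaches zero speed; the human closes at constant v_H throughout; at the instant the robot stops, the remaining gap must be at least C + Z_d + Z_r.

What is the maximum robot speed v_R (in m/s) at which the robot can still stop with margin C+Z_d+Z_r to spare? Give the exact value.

quadratic (1/3)·v² + (3/20)·v + (-41/24) = 0
  disc = (3/20)² − 4·(1/3)·(-41/24) = 8281/3600 ; √disc = 91/60
  v_R = (−(3/20) + 91/60) / (2·(1/3)) = 41/20 m/s
check:
braking lasts T_s = (41/20)/(3/2) = 1.3667 s
robot in T_r: 2.0500·0.1500 = 0.3075 m
robot covers 2.0500·1.3667 − ½·1.5000·1.3667² = 1.4008 m while stopping
person approaches 0.0000·(0.1500+1.3667) = 0.0000 m
C+Z_d+Z_r = 0.0600+0.0300+0.0400 = 0.1300 m
sum ≈ 0.3075+1.4008+0.0000+0.1300 ≈ 1.8383 m = S ✓

v_R_max = 41/20 m/s = 2.0500 m/s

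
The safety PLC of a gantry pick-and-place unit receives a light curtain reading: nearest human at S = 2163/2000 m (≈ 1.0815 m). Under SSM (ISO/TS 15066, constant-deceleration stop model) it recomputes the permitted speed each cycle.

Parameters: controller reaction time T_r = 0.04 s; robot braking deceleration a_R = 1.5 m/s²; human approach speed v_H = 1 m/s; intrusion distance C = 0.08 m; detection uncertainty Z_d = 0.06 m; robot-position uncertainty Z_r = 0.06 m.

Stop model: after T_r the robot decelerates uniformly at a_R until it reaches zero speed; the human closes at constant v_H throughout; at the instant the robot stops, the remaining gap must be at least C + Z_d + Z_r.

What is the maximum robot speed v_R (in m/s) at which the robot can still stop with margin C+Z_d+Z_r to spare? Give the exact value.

v_R_max = 17/20 m/s = 0.8500 m/s

at the boundary: (1/3)·v² + (53/75)·v + (-1683/2000) = 0
  disc = (53/75)² − 4·(1/3)·(-1683/2000) = 36481/22500 ; √disc = 191/150
  v_R = (−(53/75) + 191/150) / (2·(1/3)) = 17/20 m/s
check:
stop time T_s = (17/20)/(3/2) = 0.5667 s
robot covers v_R·T_r = 0.8500·0.0400 = 0.0340 m before braking
braking distance = 0.8500²/(2·1.5000) = 0.2408 m
human closes 1.0000·0.6067 = 0.6067 m
residual clearance needed = 0.0800+0.0600+0.0600 = 0.2000 m
sum ≈ 0.0340+0.2408+0.6067+0.2000 ≈ 1.0815 m = S ✓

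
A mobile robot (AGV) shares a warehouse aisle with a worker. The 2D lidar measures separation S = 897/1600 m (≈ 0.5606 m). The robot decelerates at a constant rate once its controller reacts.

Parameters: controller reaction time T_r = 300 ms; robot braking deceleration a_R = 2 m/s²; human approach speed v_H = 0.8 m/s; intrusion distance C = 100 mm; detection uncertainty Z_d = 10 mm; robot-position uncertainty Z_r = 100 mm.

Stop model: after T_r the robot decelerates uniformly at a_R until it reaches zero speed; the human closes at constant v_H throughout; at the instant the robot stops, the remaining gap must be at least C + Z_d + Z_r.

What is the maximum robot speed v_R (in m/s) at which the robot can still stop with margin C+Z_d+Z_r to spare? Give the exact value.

at the boundary: (1/4)·v² + (7/10)·v + (-177/1600) = 0
  disc = (7/10)² − 4·(1/4)·(-177/1600) = 961/1600 ; √disc = 31/40
  v_R = (−(7/10) + 31/40) / (2·(1/4)) = 3/20 m/s
check:
braking lasts T_s = (3/20)/2 = 0.0750 s
robot covers v_R·T_r = 0.1500·0.3000 = 0.0450 m before braking
robot covers 0.1500·0.0750 − ½·2.0000·0.0750² = 0.0056 m while stopping
person approaches 0.8000·(0.3000+0.0750) = 0.3000 m
C+Z_d+Z_r = 0.1000+0.0100+0.1000 = 0.2100 m
sum ≈ 0.0450+0.0056+0.3000+0.2100 ≈ 0.5606 m = S ✓

v_R_max = 3/20 m/s = 0.1500 m/s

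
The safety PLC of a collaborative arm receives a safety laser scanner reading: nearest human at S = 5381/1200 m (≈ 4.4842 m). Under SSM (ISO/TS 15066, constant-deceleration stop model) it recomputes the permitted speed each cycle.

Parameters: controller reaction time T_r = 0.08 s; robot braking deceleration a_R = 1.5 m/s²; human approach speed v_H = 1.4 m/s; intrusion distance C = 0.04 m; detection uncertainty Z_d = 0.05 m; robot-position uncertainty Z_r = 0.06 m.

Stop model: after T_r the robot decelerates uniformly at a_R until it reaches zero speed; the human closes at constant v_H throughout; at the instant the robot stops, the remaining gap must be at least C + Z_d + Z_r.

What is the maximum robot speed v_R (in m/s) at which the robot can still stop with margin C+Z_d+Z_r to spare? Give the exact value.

quadratic (1/3)·v² + (76/75)·v + (-25333/6000) = 0
  disc = (76/75)² − 4·(1/3)·(-25333/6000) = 16641/2500 ; √disc = 129/50
  v_R = (−(76/75) + 129/50) / (2·(1/3)) = 47/20 m/s
check:
braking lasts T_s = (47/20)/(3/2) = 1.5667 s
reaction-phase robot travel = 2.3500·0.0800 = 0.1880 m
robot under decel: 2.3500²/(2·1.5000) = 1.8408 m
person approaches 1.4000·(0.0800+1.5667) = 2.3053 m
margins: 0.0400+0.0500+0.0600 = 0.1500 m
sum ≈ 0.1880+1.8408+2.3053+0.1500 ≈ 4.4842 m = S ✓

v_R_max = 47/20 m/s = 2.3500 m/s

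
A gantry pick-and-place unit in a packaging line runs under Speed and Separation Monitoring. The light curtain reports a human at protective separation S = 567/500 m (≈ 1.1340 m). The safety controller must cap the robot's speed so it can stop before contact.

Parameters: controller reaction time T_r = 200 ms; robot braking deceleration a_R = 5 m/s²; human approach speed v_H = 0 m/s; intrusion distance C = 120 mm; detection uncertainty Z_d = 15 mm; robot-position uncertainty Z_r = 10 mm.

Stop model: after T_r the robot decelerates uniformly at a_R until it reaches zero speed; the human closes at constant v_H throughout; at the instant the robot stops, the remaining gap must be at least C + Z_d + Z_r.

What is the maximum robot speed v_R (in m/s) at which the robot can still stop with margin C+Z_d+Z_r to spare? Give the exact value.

at the boundary: (1/10)·v² + (1/5)·v + (-989/1000) = 0
  disc = (1/5)² − 4·(1/10)·(-989/1000) = 1089/2500 ; √disc = 33/50
  v_R = (−(1/5) + 33/50) / (2·(1/10)) = 23/10 m/s
check:
braking lasts T_s = (23/10)/5 = 0.4600 s
reaction-phase robot travel = 2.3000·0.2000 = 0.4600 m
robot under decel: 2.3000²/(2·5.0000) = 0.5290 m
person approaches 0.0000·(0.2000+0.4600) = 0.0000 m
margins: 0.1200+0.0150+0.0100 = 0.1450 m
sum ≈ 0.4600+0.5290+0.0000+0.1450 ≈ 1.1340 m = S ✓

v_R_max = 23/10 m/s = 2.3000 m/s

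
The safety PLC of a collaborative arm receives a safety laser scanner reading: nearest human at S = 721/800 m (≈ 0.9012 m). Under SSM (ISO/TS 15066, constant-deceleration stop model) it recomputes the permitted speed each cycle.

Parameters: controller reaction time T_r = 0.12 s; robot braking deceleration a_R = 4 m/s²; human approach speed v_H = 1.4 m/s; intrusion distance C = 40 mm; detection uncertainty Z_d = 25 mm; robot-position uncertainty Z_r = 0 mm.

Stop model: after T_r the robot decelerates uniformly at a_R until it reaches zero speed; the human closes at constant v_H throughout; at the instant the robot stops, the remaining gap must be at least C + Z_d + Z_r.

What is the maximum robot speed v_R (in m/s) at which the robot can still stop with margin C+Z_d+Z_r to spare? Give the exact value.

v_R_max = 11/10 m/s = 1.1000 m/s

quadratic (1/8)·v² + (47/100)·v + (-2673/4000) = 0
  disc = (47/100)² − 4·(1/8)·(-2673/4000) = 22201/40000 ; √disc = 149/200
  v_R = (−(47/100) + 149/200) / (2·(1/8)) = 11/10 m/s
check:
stop time T_s = (11/10)/4 = 0.2750 s
robot covers v_R·T_r = 1.1000·0.1200 = 0.1320 m before braking
robot under decel: 1.1000²/(2·4.0000) = 0.1512 m
human closes 1.4000·0.3950 = 0.5530 m
margins: 0.0400+0.0250+0.0000 = 0.0650 m
sum ≈ 0.1320+0.1512+0.5530+0.0650 ≈ 0.9012 m = S ✓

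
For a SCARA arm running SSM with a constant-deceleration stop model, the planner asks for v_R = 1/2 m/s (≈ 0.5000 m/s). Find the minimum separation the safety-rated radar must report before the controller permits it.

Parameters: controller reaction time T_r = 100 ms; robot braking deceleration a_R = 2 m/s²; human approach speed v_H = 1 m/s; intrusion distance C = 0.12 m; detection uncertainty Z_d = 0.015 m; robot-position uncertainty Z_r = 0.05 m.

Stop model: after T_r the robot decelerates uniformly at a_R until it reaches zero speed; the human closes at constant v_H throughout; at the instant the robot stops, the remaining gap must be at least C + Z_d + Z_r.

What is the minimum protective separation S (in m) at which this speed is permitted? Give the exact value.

S_min = 259/400 m = 0.6475 m

T_s = v_R/a_R = (1/2)/2 = 0.2500 s
robot covers v_R·T_r = 0.5000·0.1000 = 0.0500 m before braking
robot covers 0.5000·0.2500 − ½·2.0000·0.2500² = 0.0625 m while stopping
human over T_r+T_s: 1.0000·(0.1000+0.2500) = 0.3500 m
margins: 0.1200+0.0150+0.0500 = 0.1850 m
S_min ≈ 0.0500+0.0625+0.3500+0.1850  ⇒  S_min = 259/400 m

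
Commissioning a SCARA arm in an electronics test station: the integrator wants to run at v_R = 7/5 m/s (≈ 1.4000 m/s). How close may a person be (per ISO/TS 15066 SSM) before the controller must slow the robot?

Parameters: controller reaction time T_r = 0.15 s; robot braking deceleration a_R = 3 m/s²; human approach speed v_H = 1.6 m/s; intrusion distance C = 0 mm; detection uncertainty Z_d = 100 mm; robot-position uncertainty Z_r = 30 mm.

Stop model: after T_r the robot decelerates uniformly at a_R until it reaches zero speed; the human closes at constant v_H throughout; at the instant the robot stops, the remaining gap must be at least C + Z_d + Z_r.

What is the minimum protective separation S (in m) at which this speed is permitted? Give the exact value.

S_min = 124/75 m = 1.6533 m

T_s = v_R/a_R = (7/5)/3 = 0.4667 s
reaction-phase robot travel = 1.4000·0.1500 = 0.2100 m
braking distance = 1.4000²/(2·3.0000) = 0.3267 m
human closes 1.6000·0.6167 = 0.9867 m
margins: 0.0000+0.1000+0.0300 = 0.1300 m
S_min ≈ 0.2100+0.3267+0.9867+0.1300  ⇒  S_min = 124/75 m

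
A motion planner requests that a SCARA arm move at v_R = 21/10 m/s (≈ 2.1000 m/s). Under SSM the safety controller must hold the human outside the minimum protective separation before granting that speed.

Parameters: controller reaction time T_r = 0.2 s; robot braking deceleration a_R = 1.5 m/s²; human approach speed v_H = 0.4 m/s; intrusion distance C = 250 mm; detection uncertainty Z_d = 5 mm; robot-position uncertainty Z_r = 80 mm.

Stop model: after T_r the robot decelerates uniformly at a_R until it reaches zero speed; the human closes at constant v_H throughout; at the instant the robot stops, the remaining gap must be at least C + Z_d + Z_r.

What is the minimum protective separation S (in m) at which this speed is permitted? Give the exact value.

S_min = 573/200 m = 2.8650 m

T_s = v_R/a_R = (21/10)/(3/2) = 1.4000 s
robot covers v_R·T_r = 2.1000·0.2000 = 0.4200 m before braking
braking distance = 2.1000²/(2·1.5000) = 1.4700 m
human over T_r+T_s: 0.4000·(0.2000+1.4000) = 0.6400 m
C+Z_d+Z_r = 0.2500+0.0050+0.0800 = 0.3350 m
S_min ≈ 0.4200+1.4700+0.6400+0.3350  ⇒  S_min = 573/200 m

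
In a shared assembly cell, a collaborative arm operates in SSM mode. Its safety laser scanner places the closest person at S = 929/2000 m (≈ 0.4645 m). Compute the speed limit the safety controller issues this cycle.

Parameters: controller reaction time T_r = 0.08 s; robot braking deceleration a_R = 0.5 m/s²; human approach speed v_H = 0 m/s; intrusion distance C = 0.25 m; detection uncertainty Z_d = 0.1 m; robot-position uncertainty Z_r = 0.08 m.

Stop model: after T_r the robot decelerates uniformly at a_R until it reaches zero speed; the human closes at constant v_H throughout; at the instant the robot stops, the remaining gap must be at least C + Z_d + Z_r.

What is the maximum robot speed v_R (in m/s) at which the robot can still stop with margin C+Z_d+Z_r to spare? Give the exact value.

collect terms ⇒ (1)·v_R² + (2/25)·v_R + (-69/2000) = 0
  disc = (2/25)² − 4·(1)·(-69/2000) = 361/2500 ; √disc = 19/50
  v_R = (−(2/25) + 19/50) / (2·(1)) = 3/20 m/s
check:
stop time T_s = (3/20)/(1/2) = 0.3000 s
robot in T_r: 0.1500·0.0800 = 0.0120 m
robot covers 0.1500·0.3000 − ½·0.5000·0.3000² = 0.0225 m while stopping
human over T_r+T_s: 0.0000·(0.0800+0.3000) = 0.0000 m
margins: 0.2500+0.1000+0.0800 = 0.4300 m
sum ≈ 0.0120+0.0225+0.0000+0.4300 ≈ 0.4645 m = S ✓

v_R_max = 3/20 m/s = 0.1500 m/s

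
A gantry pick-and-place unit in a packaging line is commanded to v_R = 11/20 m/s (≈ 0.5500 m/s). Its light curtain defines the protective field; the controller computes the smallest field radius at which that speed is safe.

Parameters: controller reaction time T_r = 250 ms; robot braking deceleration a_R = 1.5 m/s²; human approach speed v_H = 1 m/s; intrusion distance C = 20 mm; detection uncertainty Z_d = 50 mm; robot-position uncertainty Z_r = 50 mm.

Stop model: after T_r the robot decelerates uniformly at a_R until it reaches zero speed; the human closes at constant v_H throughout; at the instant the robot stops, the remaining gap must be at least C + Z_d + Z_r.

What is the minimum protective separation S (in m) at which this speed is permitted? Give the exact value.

braking lasts T_s = (11/20)/(3/2) = 0.3667 s
robot in T_r: 0.5500·0.2500 = 0.1375 m
robot covers 0.5500·0.3667 − ½·1.5000·0.3667² = 0.1008 m while stopping
human over T_r+T_s: 1.0000·(0.2500+0.3667) = 0.6167 m
margins: 0.0200+0.0500+0.0500 = 0.1200 m
S_min ≈ 0.1375+0.1008+0.6167+0.1200  ⇒  S_min = 39/40 m

S_min = 39/40 m = 0.9750 m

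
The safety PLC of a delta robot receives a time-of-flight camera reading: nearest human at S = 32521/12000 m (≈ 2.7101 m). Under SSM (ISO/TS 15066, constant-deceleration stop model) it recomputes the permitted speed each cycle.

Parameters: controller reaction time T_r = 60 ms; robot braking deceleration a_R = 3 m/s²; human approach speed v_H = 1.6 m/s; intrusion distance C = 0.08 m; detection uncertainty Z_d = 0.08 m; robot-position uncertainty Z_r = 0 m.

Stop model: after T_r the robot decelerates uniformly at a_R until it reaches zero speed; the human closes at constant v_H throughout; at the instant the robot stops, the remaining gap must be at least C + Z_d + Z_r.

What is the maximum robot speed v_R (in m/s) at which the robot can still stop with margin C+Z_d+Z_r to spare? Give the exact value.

v_R_max = 49/20 m/s = 2.4500 m/s

quadratic (1/6)·v² + (89/150)·v + (-29449/12000) = 0
  disc = (89/150)² − 4·(1/6)·(-29449/12000) = 19881/10000 ; √disc = 141/100
  v_R = (−(89/150) + 141/100) / (2·(1/6)) = 49/20 m/s
check:
T_s = v_R/a_R = (49/20)/3 = 0.8167 s
robot in T_r: 2.4500·0.0600 = 0.1470 m
robot covers 2.4500·0.8167 − ½·3.0000·0.8167² = 1.0004 m while stopping
human closes 1.6000·0.8767 = 1.4027 m
C+Z_d+Z_r = 0.0800+0.0800+0.0000 = 0.1600 m
sum ≈ 0.1470+1.0004+1.4027+0.1600 ≈ 2.7101 m = S ✓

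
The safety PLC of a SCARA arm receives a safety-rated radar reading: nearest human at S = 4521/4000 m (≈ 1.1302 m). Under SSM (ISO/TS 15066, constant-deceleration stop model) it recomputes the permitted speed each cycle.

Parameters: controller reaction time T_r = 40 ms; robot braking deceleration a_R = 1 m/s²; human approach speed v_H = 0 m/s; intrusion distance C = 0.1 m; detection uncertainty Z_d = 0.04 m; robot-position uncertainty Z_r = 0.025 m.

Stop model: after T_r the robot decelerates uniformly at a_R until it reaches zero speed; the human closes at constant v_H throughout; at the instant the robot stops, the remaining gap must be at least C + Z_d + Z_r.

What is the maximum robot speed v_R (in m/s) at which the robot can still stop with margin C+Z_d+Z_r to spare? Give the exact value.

v_R_max = 27/20 m/s = 1.3500 m/s

quadratic (1/2)·v² + (1/25)·v + (-3861/4000) = 0
  disc = (1/25)² − 4·(1/2)·(-3861/4000) = 19321/10000 ; √disc = 139/100
  v_R = (−(1/25) + 139/100) / (2·(1/2)) = 27/20 m/s
check:
braking lasts T_s = (27/20)/1 = 1.3500 s
reaction-phase robot travel = 1.3500·0.0400 = 0.0540 m
robot under decel: 1.3500²/(2·1.0000) = 0.9113 m
person approaches 0.0000·(0.0400+1.3500) = 0.0000 m
residual clearance needed = 0.1000+0.0400+0.0250 = 0.1650 m
sum ≈ 0.0540+0.9113+0.0000+0.1650 ≈ 1.1302 m = S ✓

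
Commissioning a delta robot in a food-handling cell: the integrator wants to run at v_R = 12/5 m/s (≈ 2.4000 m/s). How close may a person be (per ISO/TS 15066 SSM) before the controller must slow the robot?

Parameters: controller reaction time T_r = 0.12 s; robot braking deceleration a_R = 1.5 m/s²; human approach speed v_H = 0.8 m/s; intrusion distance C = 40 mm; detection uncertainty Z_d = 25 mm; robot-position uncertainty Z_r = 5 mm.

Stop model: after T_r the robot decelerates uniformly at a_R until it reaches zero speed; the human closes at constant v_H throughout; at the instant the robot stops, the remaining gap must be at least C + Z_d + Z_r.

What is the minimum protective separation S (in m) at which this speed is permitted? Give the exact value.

braking lasts T_s = (12/5)/(3/2) = 1.6000 s
reaction-phase robot travel = 2.4000·0.1200 = 0.2880 m
braking distance = 2.4000²/(2·1.5000) = 1.9200 m
human over T_r+T_s: 0.8000·(0.1200+1.6000) = 1.3760 m
residual clearance needed = 0.0400+0.0250+0.0050 = 0.0700 m
S_min ≈ 0.2880+1.9200+1.3760+0.0700  ⇒  S_min = 1827/500 m

S_min = 1827/500 m = 3.6540 m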